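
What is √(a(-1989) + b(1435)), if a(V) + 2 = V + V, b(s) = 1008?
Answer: 2*I*√743 ≈ 54.516*I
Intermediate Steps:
a(V) = -2 + 2*V (a(V) = -2 + (V + V) = -2 + 2*V)
√(a(-1989) + b(1435)) = √((-2 + 2*(-1989)) + 1008) = √((-2 - 3978) + 1008) = √(-3980 + 1008) = √(-2972) = 2*I*√743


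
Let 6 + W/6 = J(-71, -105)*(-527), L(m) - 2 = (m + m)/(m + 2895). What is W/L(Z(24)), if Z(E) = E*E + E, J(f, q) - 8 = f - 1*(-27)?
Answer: 4419078/91 ≈ 48561.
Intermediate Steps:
J(f, q) = 35 + f (J(f, q) = 8 + (f - 1*(-27)) = 8 + (f + 27) = 8 + (27 + f) = 35 + f)
Z(E) = E + E² (Z(E) = E² + E = E + E²)
L(m) = 2 + 2*m/(2895 + m) (L(m) = 2 + (m + m)/(m + 2895) = 2 + (2*m)/(2895 + m) = 2 + 2*m/(2895 + m))
W = 113796 (W = -36 + 6*((35 - 71)*(-527)) = -36 + 6*(-36*(-527)) = -36 + 6*18972 = -36 + 113832 = 113796)
W/L(Z(24)) = 113796/((2*(2895 + 2*(24*(1 + 24)))/(2895 + 24*(1 + 24)))) = 113796/((2*(2895 + 2*(24*25))/(2895 + 24*25))) = 113796/((2*(2895 + 2*600)/(2895 + 600))) = 113796/((2*(2895 + 1200)/3495)) = 113796/((2*(1/3495)*4095)) = 113796/(546/233) = 113796*(233/546) = 4419078/91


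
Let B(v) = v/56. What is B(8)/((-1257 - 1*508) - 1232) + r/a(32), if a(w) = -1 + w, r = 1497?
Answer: 31405532/650349 ≈ 48.290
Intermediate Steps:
B(v) = v/56 (B(v) = v*(1/56) = v/56)
B(8)/((-1257 - 1*508) - 1232) + r/a(32) = ((1/56)*8)/((-1257 - 1*508) - 1232) + 1497/(-1 + 32) = 1/(7*((-1257 - 508) - 1232)) + 1497/31 = 1/(7*(-1765 - 1232)) + 1497*(1/31) = (⅐)/(-2997) + 1497/31 = (⅐)*(-1/2997) + 1497/31 = -1/20979 + 1497/31 = 31405532/650349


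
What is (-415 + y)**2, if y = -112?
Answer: 277729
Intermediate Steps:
(-415 + y)**2 = (-415 - 112)**2 = (-527)**2 = 277729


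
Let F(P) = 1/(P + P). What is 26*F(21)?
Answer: 13/21 ≈ 0.61905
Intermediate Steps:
F(P) = 1/(2*P)
26*F(21) = 26*((½)/21) = 26*((½)*(1/21)) = 26*(1/42) = 13/21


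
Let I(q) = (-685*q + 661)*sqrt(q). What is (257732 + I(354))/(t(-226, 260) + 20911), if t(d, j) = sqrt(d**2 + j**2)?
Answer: 5389433852/437151245 - 5056886219*sqrt(354)/437151245 - 515464*sqrt(29669)/437151245 + 483658*sqrt(10502826)/437151245 ≈ -201.94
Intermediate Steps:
I(q) = sqrt(q)*(661 - 685*q) (I(q) = (661 - 685*q)*sqrt(q) = sqrt(q)*(661 - 685*q))
(257732 + I(354))/(t(-226, 260) + 20911) = (257732 + sqrt(354)*(661 - 685*354))/(sqrt((-226)**2 + 260**2) + 20911) = (257732 + sqrt(354)*(661 - 242490))/(sqrt(51076 + 67600) + 20911) = (257732 + sqrt(354)*(-241829))/(sqrt(118676) + 20911) = (257732 - 241829*sqrt(354))/(2*sqrt(29669) + 20911) = (257732 - 241829*sqrt(354))/(20911 + 2*sqrt(29669))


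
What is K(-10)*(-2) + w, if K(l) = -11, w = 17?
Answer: 39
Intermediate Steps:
K(-10)*(-2) + w = -11*(-2) + 17 = 22 + 17 = 39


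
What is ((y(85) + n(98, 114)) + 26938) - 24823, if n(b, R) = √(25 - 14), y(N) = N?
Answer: 2200 + √11 ≈ 2203.3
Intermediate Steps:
n(b, R) = √11
((y(85) + n(98, 114)) + 26938) - 24823 = ((85 + √11) + 26938) - 24823 = (27023 + √11) - 24823 = 2200 + √11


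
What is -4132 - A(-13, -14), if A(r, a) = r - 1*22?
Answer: -4097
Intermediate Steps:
A(r, a) = -22 + r (A(r, a) = r - 22 = -22 + r)
-4132 - A(-13, -14) = -4132 - (-22 - 13) = -4132 - 1*(-35) = -4132 + 35 = -4097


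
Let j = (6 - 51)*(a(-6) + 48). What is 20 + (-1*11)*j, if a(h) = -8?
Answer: 19820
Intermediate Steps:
j = -1800 (j = (6 - 51)*(-8 + 48) = -45*40 = -1800)
20 + (-1*11)*j = 20 - 1*11*(-1800) = 20 - 11*(-1800) = 20 + 19800 = 19820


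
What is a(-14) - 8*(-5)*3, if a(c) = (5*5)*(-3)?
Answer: 45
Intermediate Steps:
a(c) = -75 (a(c) = 25*(-3) = -75)
a(-14) - 8*(-5)*3 = -75 - 8*(-5)*3 = -75 - (-40)*3 = -75 - 1*(-120) = -75 + 120 = 45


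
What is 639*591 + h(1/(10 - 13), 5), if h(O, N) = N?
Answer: 377654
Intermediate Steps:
639*591 + h(1/(10 - 13), 5) = 639*591 + 5 = 377649 + 5 = 377654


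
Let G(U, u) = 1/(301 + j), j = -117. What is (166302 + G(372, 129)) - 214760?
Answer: -8916271/184 ≈ -48458.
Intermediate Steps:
G(U, u) = 1/184 (G(U, u) = 1/(301 - 117) = 1/184)
(166302 + G(372, 129)) - 214760 = (166302 + 1/184) - 214760 = 30599569/184 - 214760 = -8916271/184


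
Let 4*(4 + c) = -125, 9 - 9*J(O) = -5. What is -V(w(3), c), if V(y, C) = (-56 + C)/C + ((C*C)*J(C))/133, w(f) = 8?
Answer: -366949/21432 ≈ -17.122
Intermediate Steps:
J(O) = 14/9 (J(O) = 1 - 1/9*(-5) = 1 + 5/9 = 14/9)
c = -141/4 (c = -4 + (1/4)*(-125) = -4 - 125/4 = -141/4 ≈ -35.250)
V(y, C) = 2*C**2/171 + (-56 + C)/C (V(y, C) = (-56 + C)/C + ((C*C)*(14/9))/133 = (-56 + C)/C + (C**2*(14/9))*(1/133) = (-56 + C)/C + (14*C**2/9)*(1/133) = (-56 + C)/C + 2*C**2/171 = 2*C**2/171 + (-56 + C)/C)
-V(w(3), c) = -(1 - 56/(-141/4) + 2*(-141/4)**2/171) = -(1 - 56*(-4/141) + (2/171)*(19881/16)) = -(1 + 224/141 + 2209/152) = -1*366949/21432 = -366949/21432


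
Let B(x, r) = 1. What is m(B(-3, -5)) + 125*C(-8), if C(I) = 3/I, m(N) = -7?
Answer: -431/8 ≈ -53.875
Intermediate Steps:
m(B(-3, -5)) + 125*C(-8) = -7 + 125*(3/(-8)) = -7 + 125*(3*(-⅛)) = -7 + 125*(-3/8) = -7 - 375/8 = -431/8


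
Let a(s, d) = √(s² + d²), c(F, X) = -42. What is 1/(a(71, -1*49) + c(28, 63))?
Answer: 21/2839 + 61*√2/5678 ≈ 0.022590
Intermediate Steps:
a(s, d) = √(d² + s²)
1/(a(71, -1*49) + c(28, 63)) = 1/(√((-1*49)² + 71²) - 42) = 1/(√((-49)² + 5041) - 42) = 1/(√(2401 + 5041) - 42) = 1/(√7442 - 42) = 1/(61*√2 - 42) = 1/(-42 + 61*√2)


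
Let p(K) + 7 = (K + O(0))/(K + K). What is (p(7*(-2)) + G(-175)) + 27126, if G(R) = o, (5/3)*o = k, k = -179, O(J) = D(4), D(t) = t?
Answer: 1890837/70 ≈ 27012.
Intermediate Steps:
O(J) = 4
p(K) = -7 + (4 + K)/(2*K) (p(K) = -7 + (K + 4)/(K + K) = -7 + (4 + K)/((2*K)) = -7 + (4 + K)*(1/(2*K)) = -7 + (4 + K)/(2*K))
o = -537/5 (o = (3/5)*(-179) = -537/5 ≈ -107.40)
G(R) = -537/5
(p(7*(-2)) + G(-175)) + 27126 = ((-13/2 + 2/((7*(-2)))) - 537/5) + 27126 = ((-13/2 + 2/(-14)) - 537/5) + 27126 = ((-13/2 + 2*(-1/14)) - 537/5) + 27126 = ((-13/2 - 1/7) - 537/5) + 27126 = (-93/14 - 537/5) + 27126 = -7983/70 + 27126 = 1890837/70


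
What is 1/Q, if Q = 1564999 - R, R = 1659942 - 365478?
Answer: 1/270535 ≈ 3.6964e-6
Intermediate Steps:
R = 1294464
Q = 270535 (Q = 1564999 - 1*1294464 = 1564999 - 1294464 = 270535)
1/Q = 1/270535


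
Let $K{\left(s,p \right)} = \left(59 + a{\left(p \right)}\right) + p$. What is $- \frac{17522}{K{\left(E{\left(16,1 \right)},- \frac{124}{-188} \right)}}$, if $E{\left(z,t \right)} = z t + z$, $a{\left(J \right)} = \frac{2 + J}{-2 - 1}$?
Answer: $- \frac{2470602}{8287} \approx -298.13$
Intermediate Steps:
$a{\left(J \right)} = - \frac{2}{3} - \frac{J}{3}$ ($a{\left(J \right)} = \frac{2 + J}{-3} = \left(2 + J\right) \left(- \frac{1}{3}\right) = - \frac{2}{3} - \frac{J}{3}$)
$E{\left(z,t \right)} = z + t z$ ($E{\left(z,t \right)} = t z + z = z + t z$)
$K{\left(s,p \right)} = \frac{175}{3} + \frac{2 p}{3}$ ($K{\left(s,p \right)} = \left(59 - \left(\frac{2}{3} + \frac{p}{3}\right)\right) + p = \left(\frac{175}{3} - \frac{p}{3}\right) + p = \frac{175}{3} + \frac{2 p}{3}$)
$- \frac{17522}{K{\left(E{\left(16,1 \right)},- \frac{124}{-188} \right)}} = - \frac{17522}{\frac{175}{3} + \frac{2 \left(- \frac{124}{-188}\right)}{3}} = - \frac{17522}{\frac{175}{3} + \frac{2 \left(\left(-124\right) \left(- \frac{1}{188}\right)\right)}{3}} = - \frac{17522}{\frac{175}{3} + \frac{2}{3} \cdot \frac{31}{47}} = - \frac{17522}{\frac{175}{3} + \frac{62}{141}} = - \frac{17522}{\frac{8287}{141}} = \left(-17522\right) \frac{141}{8287} = - \frac{2470602}{8287}$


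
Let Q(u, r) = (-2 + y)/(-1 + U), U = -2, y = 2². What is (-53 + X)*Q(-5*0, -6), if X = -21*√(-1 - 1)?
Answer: 106/3 + 14*I*√2 ≈ 35.333 + 19.799*I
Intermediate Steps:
y = 4
Q(u, r) = -⅔ (Q(u, r) = (-2 + 4)/(-1 - 2) = 2/(-3) = 2*(-⅓) = -⅔)
X = -21*I*√2 ≈ -29.698*I
(-53 + X)*Q(-5*0, -6) = (-53 - 21*I*√2)*(-⅔) = 106/3 + 14*I*√2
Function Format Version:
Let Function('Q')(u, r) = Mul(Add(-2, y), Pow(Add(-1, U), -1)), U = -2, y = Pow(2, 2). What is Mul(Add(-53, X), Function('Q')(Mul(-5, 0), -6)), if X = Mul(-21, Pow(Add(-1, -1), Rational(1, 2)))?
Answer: Add(Rational(106, 3), Mul(14, I, Pow(2, Rational(1, 2)))) ≈ Add(35.333, Mul(19.799, I))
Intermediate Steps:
y = 4
Function('Q')(u, r) = Rational(-2, 3) (Function('Q')(u, r) = Mul(Add(-2, 4), Pow(Add(-1, -2), -1)) = Mul(2, Pow(-3, -1)) = Mul(2, Rational(-1, 3)) = Rational(-2, 3))
X = Mul(-21, I, Pow(2, Rational(1, 2))) (X = Mul(-21, Pow(-2, Rational(1, 2))) = Mul(-21, Mul(I, Pow(2, Rational(1, 2)))) = Mul(-21, I, Pow(2, Rational(1, 2))) ≈ Mul(-29.698, I))
Mul(Add(-53, X), Function('Q')(Mul(-5, 0), -6)) = Mul(Add(-53, Mul(-21, I, Pow(2, Rational(1, 2)))), Rational(-2, 3)) = Add(Rational(106, 3), Mul(14, I, Pow(2, Rational(1, 2))))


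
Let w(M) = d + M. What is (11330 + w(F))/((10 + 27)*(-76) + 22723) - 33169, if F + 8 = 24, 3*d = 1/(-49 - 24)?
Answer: -144631238248/4360509 ≈ -33168.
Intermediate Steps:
d = -1/219 (d = 1/(3*(-49 - 24)) = (⅓)/(-73) = (⅓)*(-1/73) = -1/219 ≈ -0.0045662)
F = 16 (F = -8 + 24 = 16)
w(M) = -1/219 + M
(11330 + w(F))/((10 + 27)*(-76) + 22723) - 33169 = (11330 + (-1/219 + 16))/((10 + 27)*(-76) + 22723) - 33169 = (11330 + 3503/219)/(37*(-76) + 22723) - 33169 = 2484773/(219*(-2812 + 22723)) - 33169 = (2484773/219)/19911 - 33169 = (2484773/219)*(1/19911) - 33169 = 2484773/4360509 - 33169 = -144631238248/4360509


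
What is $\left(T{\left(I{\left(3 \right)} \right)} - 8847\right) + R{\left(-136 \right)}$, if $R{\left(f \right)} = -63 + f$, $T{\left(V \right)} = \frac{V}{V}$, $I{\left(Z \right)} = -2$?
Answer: $-9045$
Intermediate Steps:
$T{\left(V \right)} = 1$
$\left(T{\left(I{\left(3 \right)} \right)} - 8847\right) + R{\left(-136 \right)} = \left(1 - 8847\right) - 199 = -8846 - 199 = -9045$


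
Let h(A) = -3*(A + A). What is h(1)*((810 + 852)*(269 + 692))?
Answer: -9583092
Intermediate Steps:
h(A) = -6*A
h(1)*((810 + 852)*(269 + 692)) = (-6*1)*((810 + 852)*(269 + 692)) = -9972*961 = -6*1597182 = -9583092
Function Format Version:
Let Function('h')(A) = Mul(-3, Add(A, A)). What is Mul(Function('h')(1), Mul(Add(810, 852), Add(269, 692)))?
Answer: -9583092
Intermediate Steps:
Function('h')(A) = Mul(-6, A) (Function('h')(A) = Mul(-3, Mul(2, A)) = Mul(-6, A))
Mul(Function('h')(1), Mul(Add(810, 852), Add(269, 692))) = Mul(Mul(-6, 1), Mul(Add(810, 852), Add(269, 692))) = Mul(-6, Mul(1662, 961)) = Mul(-6, 1597182) = -9583092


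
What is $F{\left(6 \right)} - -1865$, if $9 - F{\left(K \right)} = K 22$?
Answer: $1742$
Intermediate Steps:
$F{\left(K \right)} = 9 - 22 K$ ($F{\left(K \right)} = 9 - K 22 = 9 - 22 K$)
$F{\left(6 \right)} - -1865 = \left(9 - 132\right) - -1865 = \left(9 - 132\right) + 1865 = -123 + 1865 = 1742$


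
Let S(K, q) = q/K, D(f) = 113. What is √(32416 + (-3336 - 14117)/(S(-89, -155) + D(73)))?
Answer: 5*√33646382715/5106 ≈ 179.62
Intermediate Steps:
√(32416 + (-3336 - 14117)/(S(-89, -155) + D(73))) = √(32416 + (-3336 - 14117)/(-155/(-89) + 113)) = √(32416 - 17453/(-155*(-1/89) + 113)) = √(32416 - 17453/(155/89 + 113)) = √(32416 - 17453/10212/89) = √(32416 - 17453*89/10212) = √(32416 - 1553317/10212) = √(329478875/10212) = 5*√33646382715/5106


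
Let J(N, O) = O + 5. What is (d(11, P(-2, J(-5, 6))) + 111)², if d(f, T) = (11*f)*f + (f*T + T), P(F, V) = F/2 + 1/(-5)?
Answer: 50951044/25 ≈ 2.0380e+6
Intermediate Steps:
J(N, O) = 5 + O
P(F, V) = -⅕ + F/2 (P(F, V) = F*(½) + 1*(-⅕) = F/2 - ⅕ = -⅕ + F/2)
d(f, T) = T + 11*f² + T*f (d(f, T) = 11*f² + (T*f + T) = 11*f² + (T + T*f) = T + 11*f² + T*f)
(d(11, P(-2, J(-5, 6))) + 111)² = (((-⅕ + (½)*(-2)) + 11*11² + (-⅕ + (½)*(-2))*11) + 111)² = (((-⅕ - 1) + 11*121 + (-⅕ - 1)*11) + 111)² = ((-6/5 + 1331 - 6/5*11) + 111)² = ((-6/5 + 1331 - 66/5) + 111)² = (6583/5 + 111)² = (7138/5)² = 50951044/25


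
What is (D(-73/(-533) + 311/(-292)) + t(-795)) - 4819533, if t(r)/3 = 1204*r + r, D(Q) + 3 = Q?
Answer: -1197379640643/155636 ≈ -7.6935e+6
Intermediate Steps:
D(Q) = -3 + Q
t(r) = 3615*r (t(r) = 3*(1204*r + r) = 3*(1205*r) = 3615*r)
(D(-73/(-533) + 311/(-292)) + t(-795)) - 4819533 = ((-3 + (-73/(-533) + 311/(-292))) + 3615*(-795)) - 4819533 = ((-3 + (-73*(-1/533) + 311*(-1/292))) - 2873925) - 4819533 = ((-3 + (73/533 - 311/292)) - 2873925) - 4819533 = ((-3 - 144447/155636) - 2873925) - 4819533 = (-611355/155636 - 2873925) - 4819533 = -447286802655/155636 - 4819533 = -1197379640643/155636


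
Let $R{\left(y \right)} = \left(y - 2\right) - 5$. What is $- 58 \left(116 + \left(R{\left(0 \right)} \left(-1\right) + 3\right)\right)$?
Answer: $-7308$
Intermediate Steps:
$R{\left(y \right)} = -7 + y$ ($R{\left(y \right)} = \left(-2 + y\right) - 5 = -7 + y$)
$- 58 \left(116 + \left(R{\left(0 \right)} \left(-1\right) + 3\right)\right) = - 58 \left(116 + \left(\left(-7 + 0\right) \left(-1\right) + 3\right)\right) = - 58 \left(116 + \left(\left(-7\right) \left(-1\right) + 3\right)\right) = - 58 \left(116 + \left(7 + 3\right)\right) = - 58 \left(116 + 10\right) = \left(-58\right) 126 = -7308$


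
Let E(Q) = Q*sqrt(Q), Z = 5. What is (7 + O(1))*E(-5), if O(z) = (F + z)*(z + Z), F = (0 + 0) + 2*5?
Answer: -365*I*sqrt(5) ≈ -816.17*I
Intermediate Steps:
E(Q) = Q**(3/2)
F = 10 (F = 0 + 10 = 10)
O(z) = (5 + z)*(10 + z) (O(z) = (10 + z)*(z + 5) = (10 + z)*(5 + z) = (5 + z)*(10 + z))
(7 + O(1))*E(-5) = (7 + (50 + 1**2 + 15*1))*(-5)**(3/2) = (7 + (50 + 1 + 15))*(-5*I*sqrt(5)) = (7 + 66)*(-5*I*sqrt(5)) = 73*(-5*I*sqrt(5)) = -365*I*sqrt(5)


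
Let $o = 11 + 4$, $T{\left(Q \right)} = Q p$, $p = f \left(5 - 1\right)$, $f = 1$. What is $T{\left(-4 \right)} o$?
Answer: $-240$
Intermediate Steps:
$p = 4$ ($p = 1 \left(5 - 1\right) = 1 \cdot 4 = 4$)
$T{\left(Q \right)} = 4 Q$ ($T{\left(Q \right)} = Q 4 = 4 Q$)
$o = 15$
$T{\left(-4 \right)} o = 4 \left(-4\right) 15 = \left(-16\right) 15 = -240$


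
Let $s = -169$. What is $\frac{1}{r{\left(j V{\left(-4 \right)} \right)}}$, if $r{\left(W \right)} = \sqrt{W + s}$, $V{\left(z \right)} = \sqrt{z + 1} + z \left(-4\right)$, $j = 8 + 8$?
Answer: $\frac{1}{\sqrt{87 + 16 i \sqrt{3}}} \approx 0.10341 - 0.016072 i$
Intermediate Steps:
$j = 16$
$V{\left(z \right)} = \sqrt{1 + z} - 4 z$
$r{\left(W \right)} = \sqrt{-169 + W}$ ($r{\left(W \right)} = \sqrt{W - 169} = \sqrt{-169 + W}$)
$\frac{1}{r{\left(j V{\left(-4 \right)} \right)}} = \frac{1}{\sqrt{-169 + 16 \left(\sqrt{1 - 4} - -16\right)}} = \frac{1}{\sqrt{-169 + 16 \left(\sqrt{-3} + 16\right)}} = \frac{1}{\sqrt{-169 + 16 \left(i \sqrt{3} + 16\right)}} = \frac{1}{\sqrt{-169 + 16 \left(16 + i \sqrt{3}\right)}} = \frac{1}{\sqrt{-169 + \left(256 + 16 i \sqrt{3}\right)}} = \frac{1}{\sqrt{87 + 16 i \sqrt{3}}}$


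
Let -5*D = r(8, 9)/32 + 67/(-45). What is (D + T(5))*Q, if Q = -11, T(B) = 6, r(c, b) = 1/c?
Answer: -3989777/57600 ≈ -69.267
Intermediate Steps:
D = 17107/57600 (D = -(1/(8*32) + 67/(-45))/5 = -((⅛)*(1/32) + 67*(-1/45))/5 = -(1/256 - 67/45)/5 = -⅕*(-17107/11520) = 17107/57600 ≈ 0.29700)
(D + T(5))*Q = (17107/57600 + 6)*(-11) = (362707/57600)*(-11) = -3989777/57600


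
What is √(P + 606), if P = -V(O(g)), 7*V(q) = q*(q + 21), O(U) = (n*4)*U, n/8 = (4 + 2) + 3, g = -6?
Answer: I*√20618178/7 ≈ 648.67*I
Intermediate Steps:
n = 72 (n = 8*((4 + 2) + 3) = 8*(6 + 3) = 8*9 = 72)
O(U) = 288*U (O(U) = (72*4)*U = 288*U)
V(q) = q*(21 + q)/7 (V(q) = (q*(q + 21))/7 = (q*(21 + q))/7 = q*(21 + q)/7)
P = -2949696/7 (P = -288*(-6)*(21 + 288*(-6))/7 = -(-1728)*(21 - 1728)/7 = -(-1728)*(-1707)/7 = -1*2949696/7 = -2949696/7 ≈ -4.2139e+5)
√(P + 606) = √(-2949696/7 + 606) = √(-2945454/7) = I*√20618178/7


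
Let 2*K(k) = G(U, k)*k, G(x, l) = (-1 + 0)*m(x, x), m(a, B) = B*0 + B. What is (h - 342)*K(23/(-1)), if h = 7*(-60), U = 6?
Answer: -52578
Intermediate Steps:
m(a, B) = B (m(a, B) = 0 + B = B)
h = -420
G(x, l) = -x (G(x, l) = (-1 + 0)*x = -x)
K(k) = -3*k (K(k) = ((-1*6)*k)/2 = (-6*k)/2 = -3*k)
(h - 342)*K(23/(-1)) = (-420 - 342)*(-69/(-1)) = -(-2286)*23*(-1) = -(-2286)*(-23) = -762*69 = -52578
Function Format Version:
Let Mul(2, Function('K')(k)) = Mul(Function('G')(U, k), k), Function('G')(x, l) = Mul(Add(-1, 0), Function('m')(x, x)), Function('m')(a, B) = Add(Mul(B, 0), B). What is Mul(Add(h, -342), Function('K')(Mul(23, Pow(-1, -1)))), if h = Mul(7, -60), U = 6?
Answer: -52578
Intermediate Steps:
Function('m')(a, B) = B (Function('m')(a, B) = Add(0, B) = B)
h = -420
Function('G')(x, l) = Mul(-1, x) (Function('G')(x, l) = Mul(Add(-1, 0), x) = Mul(-1, x))
Function('K')(k) = Mul(-3, k) (Function('K')(k) = Mul(Rational(1, 2), Mul(Mul(-1, 6), k)) = Mul(Rational(1, 2), Mul(-6, k)) = Mul(-3, k))
Mul(Add(h, -342), Function('K')(Mul(23, Pow(-1, -1)))) = Mul(Add(-420, -342), Mul(-3, Mul(23, Pow(-1, -1)))) = Mul(-762, Mul(-3, Mul(23, -1))) = Mul(-762, Mul(-3, -23)) = Mul(-762, 69) = -52578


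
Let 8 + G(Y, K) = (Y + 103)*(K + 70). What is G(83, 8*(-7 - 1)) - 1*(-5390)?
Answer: 6498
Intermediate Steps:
G(Y, K) = -8 + (70 + K)*(103 + Y) (G(Y, K) = -8 + (Y + 103)*(K + 70) = -8 + (103 + Y)*(70 + K) = -8 + (70 + K)*(103 + Y))
G(83, 8*(-7 - 1)) - 1*(-5390) = (7202 + 70*83 + 103*(8*(-7 - 1)) + (8*(-7 - 1))*83) - 1*(-5390) = (7202 + 5810 + 103*(8*(-8)) + (8*(-8))*83) + 5390 = (7202 + 5810 + 103*(-64) - 64*83) + 5390 = (7202 + 5810 - 6592 - 5312) + 5390 = 1108 + 5390 = 6498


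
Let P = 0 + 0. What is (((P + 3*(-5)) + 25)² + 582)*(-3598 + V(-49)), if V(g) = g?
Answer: -2487254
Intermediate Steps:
P = 0
(((P + 3*(-5)) + 25)² + 582)*(-3598 + V(-49)) = (((0 + 3*(-5)) + 25)² + 582)*(-3598 - 49) = (((0 - 15) + 25)² + 582)*(-3647) = ((-15 + 25)² + 582)*(-3647) = (10² + 582)*(-3647) = (100 + 582)*(-3647) = 682*(-3647) = -2487254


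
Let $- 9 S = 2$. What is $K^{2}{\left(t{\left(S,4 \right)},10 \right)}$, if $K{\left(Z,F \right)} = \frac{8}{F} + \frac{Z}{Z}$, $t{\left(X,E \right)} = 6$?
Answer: $\frac{81}{25} \approx 3.24$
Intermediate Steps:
$S = - \frac{2}{9}$ ($S = \left(- \frac{1}{9}\right) 2 = - \frac{2}{9} \approx -0.22222$)
$K{\left(Z,F \right)} = 1 + \frac{8}{F}$ ($K{\left(Z,F \right)} = \frac{8}{F} + 1 = 1 + \frac{8}{F}$)
$K^{2}{\left(t{\left(S,4 \right)},10 \right)} = \left(\frac{8 + 10}{10}\right)^{2} = \left(\frac{1}{10} \cdot 18\right)^{2} = \left(\frac{9}{5}\right)^{2} = \frac{81}{25}$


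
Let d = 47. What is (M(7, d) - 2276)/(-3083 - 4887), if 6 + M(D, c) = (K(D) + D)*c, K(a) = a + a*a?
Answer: -679/7970 ≈ -0.085194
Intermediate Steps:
K(a) = a + a**2
M(D, c) = -6 + c*(D + D*(1 + D)) (M(D, c) = -6 + (D*(1 + D) + D)*c = -6 + (D + D*(1 + D))*c = -6 + c*(D + D*(1 + D)))
(M(7, d) - 2276)/(-3083 - 4887) = ((-6 + 7*47 + 7*47*(1 + 7)) - 2276)/(-3083 - 4887) = ((-6 + 329 + 7*47*8) - 2276)/(-7970) = ((-6 + 329 + 2632) - 2276)*(-1/7970) = (2955 - 2276)*(-1/7970) = 679*(-1/7970) = -679/7970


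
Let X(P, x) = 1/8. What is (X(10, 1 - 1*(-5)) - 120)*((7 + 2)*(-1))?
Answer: 8631/8 ≈ 1078.9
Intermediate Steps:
X(P, x) = ⅛
(X(10, 1 - 1*(-5)) - 120)*((7 + 2)*(-1)) = (⅛ - 120)*((7 + 2)*(-1)) = -8631*(-1)/8 = -959/8*(-9) = 8631/8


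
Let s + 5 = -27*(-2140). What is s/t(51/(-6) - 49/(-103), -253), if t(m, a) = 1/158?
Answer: 9128450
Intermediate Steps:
s = 57775 (s = -5 - 27*(-2140) = -5 + 57780 = 57775)
t(m, a) = 1/158
s/t(51/(-6) - 49/(-103), -253) = 57775/(1/158) = 57775*158 = 9128450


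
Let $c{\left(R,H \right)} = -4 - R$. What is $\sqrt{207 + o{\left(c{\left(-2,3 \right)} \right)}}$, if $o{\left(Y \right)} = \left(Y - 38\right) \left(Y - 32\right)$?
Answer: $\sqrt{1567} \approx 39.585$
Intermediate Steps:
$o{\left(Y \right)} = \left(-38 + Y\right) \left(-32 + Y\right)$
$\sqrt{207 + o{\left(c{\left(-2,3 \right)} \right)}} = \sqrt{207 + \left(1216 + \left(-4 - -2\right)^{2} - 70 \left(-4 - -2\right)\right)} = \sqrt{207 + \left(1216 + \left(-4 + 2\right)^{2} - 70 \left(-4 + 2\right)\right)} = \sqrt{207 + \left(1216 + \left(-2\right)^{2} - -140\right)} = \sqrt{207 + \left(1216 + 4 + 140\right)} = \sqrt{207 + 1360} = \sqrt{1567}$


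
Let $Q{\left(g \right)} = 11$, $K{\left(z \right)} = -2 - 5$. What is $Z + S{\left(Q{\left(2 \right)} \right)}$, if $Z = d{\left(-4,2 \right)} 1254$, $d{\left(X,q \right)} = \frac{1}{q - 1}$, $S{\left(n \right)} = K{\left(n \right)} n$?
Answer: $1177$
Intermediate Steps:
$K{\left(z \right)} = -7$ ($K{\left(z \right)} = -2 - 5 = -7$)
$S{\left(n \right)} = - 7 n$
$d{\left(X,q \right)} = \frac{1}{-1 + q}$
$Z = 1254$ ($Z = \frac{1}{-1 + 2} \cdot 1254 = 1^{-1} \cdot 1254 = 1 \cdot 1254 = 1254$)
$Z + S{\left(Q{\left(2 \right)} \right)} = 1254 - 77 = 1177$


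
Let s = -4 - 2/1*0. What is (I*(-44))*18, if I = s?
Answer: 3168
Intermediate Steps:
s = -4 (s = -4 - 2*1*0 = -4 - 2*0 = -4 + 0 = -4)
I = -4
(I*(-44))*18 = -4*(-44)*18 = 176*18 = 3168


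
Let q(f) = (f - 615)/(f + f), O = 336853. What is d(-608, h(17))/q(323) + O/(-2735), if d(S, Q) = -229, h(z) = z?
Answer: 153119207/399310 ≈ 383.46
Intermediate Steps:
q(f) = (-615 + f)/(2*f) (q(f) = (-615 + f)/((2*f)) = (-615 + f)*(1/(2*f)) = (-615 + f)/(2*f))
d(-608, h(17))/q(323) + O/(-2735) = -229*646/(-615 + 323) + 336853/(-2735) = -229/((½)*(1/323)*(-292)) + 336853*(-1/2735) = -229/(-146/323) - 336853/2735 = -229*(-323/146) - 336853/2735 = 73967/146 - 336853/2735 = 153119207/399310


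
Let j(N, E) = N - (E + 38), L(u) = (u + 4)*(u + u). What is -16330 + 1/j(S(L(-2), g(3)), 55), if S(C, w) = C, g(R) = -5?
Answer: -1649331/101 ≈ -16330.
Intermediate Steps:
L(u) = 2*u*(4 + u) (L(u) = (4 + u)*(2*u) = 2*u*(4 + u))
j(N, E) = -38 + N - E (j(N, E) = N - (38 + E) = N + (-38 - E) = -38 + N - E)
-16330 + 1/j(S(L(-2), g(3)), 55) = -16330 + 1/(-38 + 2*(-2)*(4 - 2) - 1*55) = -16330 + 1/(-38 + 2*(-2)*2 - 55) = -16330 + 1/(-38 - 8 - 55) = -16330 + 1/(-101) = -16330 - 1/101 = -1649331/101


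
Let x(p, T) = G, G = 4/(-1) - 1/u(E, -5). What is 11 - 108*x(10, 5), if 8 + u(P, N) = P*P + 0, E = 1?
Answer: 2993/7 ≈ 427.57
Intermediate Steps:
u(P, N) = -8 + P² (u(P, N) = -8 + (P*P + 0) = -8 + (P² + 0) = -8 + P²)
G = -27/7 (G = 4/(-1) - 1/(-8 + 1²) = 4*(-1) - 1/(-8 + 1) = -4 - 1/(-7) = -4 - 1*(-⅐) = -4 + ⅐ = -27/7 ≈ -3.8571)
x(p, T) = -27/7
11 - 108*x(10, 5) = 11 - 108*(-27/7) = 11 + 2916/7 = 2993/7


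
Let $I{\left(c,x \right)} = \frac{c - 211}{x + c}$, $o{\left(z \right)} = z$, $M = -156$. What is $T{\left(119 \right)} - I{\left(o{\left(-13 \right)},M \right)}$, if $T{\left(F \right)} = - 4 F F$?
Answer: $- \frac{9573060}{169} \approx -56645.0$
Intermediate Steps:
$I{\left(c,x \right)} = \frac{-211 + c}{c + x}$
$T{\left(F \right)} = - 4 F^{2}$
$T{\left(119 \right)} - I{\left(o{\left(-13 \right)},M \right)} = - 4 \cdot 119^{2} - \frac{-211 - 13}{-13 - 156} = \left(-4\right) 14161 - \frac{1}{-169} \left(-224\right) = -56644 - \left(- \frac{1}{169}\right) \left(-224\right) = -56644 - \frac{224}{169} = - \frac{9573060}{169}$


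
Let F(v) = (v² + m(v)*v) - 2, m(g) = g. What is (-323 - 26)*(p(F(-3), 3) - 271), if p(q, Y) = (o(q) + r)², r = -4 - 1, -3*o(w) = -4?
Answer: 808982/9 ≈ 89887.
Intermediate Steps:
o(w) = 4/3 (o(w) = -⅓*(-4) = 4/3)
r = -5
F(v) = -2 + 2*v² (F(v) = (v² + v*v) - 2 = (v² + v²) - 2 = 2*v² - 2 = -2 + 2*v²)
p(q, Y) = 121/9 (p(q, Y) = (4/3 - 5)² = (-11/3)² = 121/9)
(-323 - 26)*(p(F(-3), 3) - 271) = (-323 - 26)*(121/9 - 271) = -349*(-2318/9) = 808982/9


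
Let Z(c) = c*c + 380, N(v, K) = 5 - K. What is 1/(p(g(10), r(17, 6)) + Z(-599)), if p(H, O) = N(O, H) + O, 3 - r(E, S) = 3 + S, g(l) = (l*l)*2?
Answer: 1/358980 ≈ 2.7857e-6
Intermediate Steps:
g(l) = 2*l**2 (g(l) = l**2*2 = 2*l**2)
Z(c) = 380 + c**2 (Z(c) = c**2 + 380 = 380 + c**2)
r(E, S) = -S (r(E, S) = 3 - (3 + S) = 3 + (-3 - S) = -S)
p(H, O) = 5 + O - H (p(H, O) = (5 - H) + O = 5 + O - H)
1/(p(g(10), r(17, 6)) + Z(-599)) = 1/((5 - 1*6 - 2*10**2) + (380 + (-599)**2)) = 1/((5 - 6 - 2*100) + (380 + 358801)) = 1/((5 - 6 - 1*200) + 359181) = 1/((5 - 6 - 200) + 359181) = 1/(-201 + 359181) = 1/358980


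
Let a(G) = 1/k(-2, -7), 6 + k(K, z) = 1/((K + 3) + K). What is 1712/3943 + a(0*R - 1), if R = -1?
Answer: 8041/27601 ≈ 0.29133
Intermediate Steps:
k(K, z) = -6 + 1/(3 + 2*K) (k(K, z) = -6 + 1/((K + 3) + K) = -6 + 1/((3 + K) + K) = -6 + 1/(3 + 2*K))
a(G) = -⅐ (a(G) = 1/((-17 - 12*(-2))/(3 + 2*(-2))) = 1/((-17 + 24)/(3 - 4)) = 1/(7/(-1)) = 1/(-1*7) = 1/(-7) = -⅐)
1712/3943 + a(0*R - 1) = 1712/3943 - ⅐ = 8041/27601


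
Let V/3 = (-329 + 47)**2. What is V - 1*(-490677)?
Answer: 729249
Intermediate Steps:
V = 238572 (V = 3*(-329 + 47)**2 = 3*(-282)**2 = 3*79524 = 238572)
V - 1*(-490677) = 238572 - 1*(-490677) = 238572 + 490677 = 729249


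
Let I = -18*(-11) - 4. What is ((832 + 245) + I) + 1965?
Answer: 3236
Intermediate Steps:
I = 194 (I = 198 - 4 = 194)
((832 + 245) + I) + 1965 = ((832 + 245) + 194) + 1965 = (1077 + 194) + 1965 = 1271 + 1965 = 3236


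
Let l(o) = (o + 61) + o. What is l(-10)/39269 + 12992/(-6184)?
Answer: -63741163/30354937 ≈ -2.0999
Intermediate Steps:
l(o) = 61 + 2*o (l(o) = (61 + o) + o = 61 + 2*o)
l(-10)/39269 + 12992/(-6184) = (61 + 2*(-10))/39269 + 12992/(-6184) = (61 - 20)*(1/39269) + 12992*(-1/6184) = 41*(1/39269) - 1624/773 = 41/39269 - 1624/773 = -63741163/30354937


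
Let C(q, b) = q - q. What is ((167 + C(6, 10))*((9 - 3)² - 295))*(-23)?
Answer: 994819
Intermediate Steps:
C(q, b) = 0
((167 + C(6, 10))*((9 - 3)² - 295))*(-23) = ((167 + 0)*((9 - 3)² - 295))*(-23) = (167*(6² - 295))*(-23) = (167*(36 - 295))*(-23) = (167*(-259))*(-23) = -43253*(-23) = 994819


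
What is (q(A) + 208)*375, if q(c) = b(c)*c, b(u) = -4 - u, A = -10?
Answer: 55500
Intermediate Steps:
q(c) = c*(-4 - c) (q(c) = (-4 - c)*c = c*(-4 - c))
(q(A) + 208)*375 = (-1*(-10)*(4 - 10) + 208)*375 = (-1*(-10)*(-6) + 208)*375 = (-60 + 208)*375 = 148*375 = 55500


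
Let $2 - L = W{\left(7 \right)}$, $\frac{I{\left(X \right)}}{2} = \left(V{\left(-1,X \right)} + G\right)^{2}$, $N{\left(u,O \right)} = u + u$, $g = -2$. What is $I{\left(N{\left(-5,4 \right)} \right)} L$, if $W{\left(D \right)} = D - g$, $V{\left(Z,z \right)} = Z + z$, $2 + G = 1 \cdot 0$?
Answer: $-2366$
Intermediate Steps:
$N{\left(u,O \right)} = 2 u$
$G = -2$ ($G = -2 + 1 \cdot 0 = -2 + 0 = -2$)
$W{\left(D \right)} = 2 + D$ ($W{\left(D \right)} = D - -2 = D + 2 = 2 + D$)
$I{\left(X \right)} = 2 \left(-3 + X\right)^{2}$ ($I{\left(X \right)} = 2 \left(\left(-1 + X\right) - 2\right)^{2} = 2 \left(-3 + X\right)^{2}$)
$L = -7$ ($L = 2 - \left(2 + 7\right) = 2 - 9 = -7$)
$I{\left(N{\left(-5,4 \right)} \right)} L = 2 \left(-3 + 2 \left(-5\right)\right)^{2} \left(-7\right) = 2 \left(-3 - 10\right)^{2} \left(-7\right) = 2 \left(-13\right)^{2} \left(-7\right) = 2 \cdot 169 \left(-7\right) = 338 \left(-7\right) = -2366$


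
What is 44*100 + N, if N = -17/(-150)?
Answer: 660017/150 ≈ 4400.1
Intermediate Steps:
N = 17/150 (N = -17*(-1/150) = 17/150 ≈ 0.11333)
44*100 + N = 44*100 + 17/150 = 4400 + 17/150 = 660017/150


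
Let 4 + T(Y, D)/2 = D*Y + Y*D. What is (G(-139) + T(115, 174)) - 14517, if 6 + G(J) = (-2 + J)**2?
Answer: 85390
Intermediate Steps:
G(J) = -6 + (-2 + J)**2
T(Y, D) = -8 + 4*D*Y (T(Y, D) = -8 + 2*(D*Y + Y*D) = -8 + 2*(D*Y + D*Y) = -8 + 2*(2*D*Y) = -8 + 4*D*Y)
(G(-139) + T(115, 174)) - 14517 = ((-6 + (-2 - 139)**2) + (-8 + 4*174*115)) - 14517 = ((-6 + (-141)**2) + (-8 + 80040)) - 14517 = ((-6 + 19881) + 80032) - 14517 = (19875 + 80032) - 14517 = 99907 - 14517 = 85390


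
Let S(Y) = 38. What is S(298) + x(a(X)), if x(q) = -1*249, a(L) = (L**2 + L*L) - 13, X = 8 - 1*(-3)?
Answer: -211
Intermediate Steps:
X = 11 (X = 8 + 3 = 11)
a(L) = -13 + 2*L**2 (a(L) = (L**2 + L**2) - 13 = 2*L**2 - 13 = -13 + 2*L**2)
x(q) = -249
S(298) + x(a(X)) = 38 - 249 = -211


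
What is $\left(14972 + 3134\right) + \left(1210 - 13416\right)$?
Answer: $5900$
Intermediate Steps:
$\left(14972 + 3134\right) + \left(1210 - 13416\right) = 18106 - 12206 = 5900$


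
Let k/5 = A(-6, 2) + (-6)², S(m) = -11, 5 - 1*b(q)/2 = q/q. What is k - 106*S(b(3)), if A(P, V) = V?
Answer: 1356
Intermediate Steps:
b(q) = 8 (b(q) = 10 - 2*q/q = 10 - 2*1 = 10 - 2 = 8)
k = 190 (k = 5*(2 + (-6)²) = 5*(2 + 36) = 5*38 = 190)
k - 106*S(b(3)) = 190 - 106*(-11) = 190 + 1166 = 1356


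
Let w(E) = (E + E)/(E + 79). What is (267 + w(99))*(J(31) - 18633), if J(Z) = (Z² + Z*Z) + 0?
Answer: -398757882/89 ≈ -4.4804e+6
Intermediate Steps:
J(Z) = 2*Z² (J(Z) = (Z² + Z²) + 0 = 2*Z² + 0 = 2*Z²)
w(E) = 2*E/(79 + E) (w(E) = (2*E)/(79 + E) = 2*E/(79 + E))
(267 + w(99))*(J(31) - 18633) = (267 + 2*99/(79 + 99))*(2*31² - 18633) = (267 + 2*99/178)*(2*961 - 18633) = (267 + 2*99*(1/178))*(1922 - 18633) = (267 + 99/89)*(-16711) = (23862/89)*(-16711) = -398757882/89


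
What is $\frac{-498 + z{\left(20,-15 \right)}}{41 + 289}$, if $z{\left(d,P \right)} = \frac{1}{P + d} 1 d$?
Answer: $- \frac{247}{165} \approx -1.497$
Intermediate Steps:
$z{\left(d,P \right)} = \frac{d}{P + d}$
$\frac{-498 + z{\left(20,-15 \right)}}{41 + 289} = \frac{-498 + \frac{20}{-15 + 20}}{41 + 289} = \frac{-498 + \frac{20}{5}}{330} = \left(-498 + 20 \cdot \frac{1}{5}\right) \frac{1}{330} = \left(-498 + 4\right) \frac{1}{330} = \left(-494\right) \frac{1}{330} = - \frac{247}{165}$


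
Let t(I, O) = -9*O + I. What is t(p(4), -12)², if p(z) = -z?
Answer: 10816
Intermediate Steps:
t(I, O) = I - 9*O
t(p(4), -12)² = (-1*4 - 9*(-12))² = (-4 + 108)² = 104² = 10816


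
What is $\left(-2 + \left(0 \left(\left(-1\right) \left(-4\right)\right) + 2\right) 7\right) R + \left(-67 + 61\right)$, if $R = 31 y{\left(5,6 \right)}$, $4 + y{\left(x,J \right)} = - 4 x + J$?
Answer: $-6702$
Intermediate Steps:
$y{\left(x,J \right)} = -4 + J - 4 x$ ($y{\left(x,J \right)} = -4 + \left(- 4 x + J\right) = -4 + \left(J - 4 x\right) = -4 + J - 4 x$)
$R = -558$ ($R = 31 \left(-4 + 6 - 20\right) = 31 \left(-18\right) = -558$)
$\left(-2 + \left(0 \left(\left(-1\right) \left(-4\right)\right) + 2\right) 7\right) R + \left(-67 + 61\right) = \left(-2 + \left(0 \left(\left(-1\right) \left(-4\right)\right) + 2\right) 7\right) \left(-558\right) + \left(-67 + 61\right) = \left(-2 + \left(0 \cdot 4 + 2\right) 7\right) \left(-558\right) - 6 = \left(-2 + \left(0 + 2\right) 7\right) \left(-558\right) - 6 = \left(-2 + 2 \cdot 7\right) \left(-558\right) - 6 = \left(-2 + 14\right) \left(-558\right) - 6 = 12 \left(-558\right) - 6 = -6696 - 6 = -6702$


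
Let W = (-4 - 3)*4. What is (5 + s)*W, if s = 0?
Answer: -140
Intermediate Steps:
W = -28 (W = -7*4 = -28)
(5 + s)*W = (5 + 0)*(-28) = 5*(-28) = -140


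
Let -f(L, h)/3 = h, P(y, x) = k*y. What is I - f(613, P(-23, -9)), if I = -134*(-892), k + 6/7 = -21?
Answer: 847253/7 ≈ 1.2104e+5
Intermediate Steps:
k = -153/7 (k = -6/7 - 21 = -153/7 ≈ -21.857)
P(y, x) = -153*y/7
f(L, h) = -3*h
I = 119528
I - f(613, P(-23, -9)) = 119528 - (-3)*(-153/7*(-23)) = 119528 - (-3)*3519/7 = 119528 - 1*(-10557/7) = 119528 + 10557/7 = 847253/7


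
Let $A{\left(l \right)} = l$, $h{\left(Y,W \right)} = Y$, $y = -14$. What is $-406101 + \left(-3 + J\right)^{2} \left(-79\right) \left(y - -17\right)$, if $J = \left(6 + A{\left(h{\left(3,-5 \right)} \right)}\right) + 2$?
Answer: $-421269$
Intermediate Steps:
$J = 11$ ($J = \left(6 + 3\right) + 2 = 9 + 2 = 11$)
$-406101 + \left(-3 + J\right)^{2} \left(-79\right) \left(y - -17\right) = -406101 + \left(-3 + 11\right)^{2} \left(-79\right) \left(-14 - -17\right) = -406101 + 8^{2} \left(-79\right) \left(-14 + 17\right) = -406101 + 64 \left(-79\right) 3 = -406101 - 15168 = -421269$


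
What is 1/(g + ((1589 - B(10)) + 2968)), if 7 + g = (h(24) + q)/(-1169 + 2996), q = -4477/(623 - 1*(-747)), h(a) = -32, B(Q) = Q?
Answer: 2502990/11363526283 ≈ 0.00022027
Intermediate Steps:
q = -4477/1370 (q = -4477/(623 + 747) = -4477/1370 ≈ -3.2679)
g = -17569247/2502990 (g = -7 + (-32 - 4477/1370)/(-1169 + 2996) = -7 - 48317/1370/1827 = -7 - 48317/1370*1/1827 = -7 - 48317/2502990 = -17569247/2502990 ≈ -7.0193)
1/(g + ((1589 - B(10)) + 2968)) = 1/(-17569247/2502990 + ((1589 - 1*10) + 2968)) = 1/(-17569247/2502990 + ((1589 - 10) + 2968)) = 1/(-17569247/2502990 + (1579 + 2968)) = 1/(-17569247/2502990 + 4547) = 1/(11363526283/2502990) = 2502990/11363526283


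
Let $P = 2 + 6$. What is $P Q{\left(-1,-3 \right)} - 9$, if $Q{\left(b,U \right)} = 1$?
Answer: $-1$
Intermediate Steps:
$P = 8$
$P Q{\left(-1,-3 \right)} - 9 = 8 \cdot 1 - 9 = 8 - 9 = -1$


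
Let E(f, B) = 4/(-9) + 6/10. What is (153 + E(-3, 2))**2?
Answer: 47499664/2025 ≈ 23457.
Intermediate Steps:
E(f, B) = 7/45 (E(f, B) = 4*(-1/9) + 6*(1/10) = -4/9 + 3/5 = 7/45)
(153 + E(-3, 2))**2 = (153 + 7/45)**2 = (6892/45)**2 = 47499664/2025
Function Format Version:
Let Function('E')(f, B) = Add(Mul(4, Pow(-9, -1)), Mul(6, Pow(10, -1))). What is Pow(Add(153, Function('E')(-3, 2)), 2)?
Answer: Rational(47499664, 2025) ≈ 23457.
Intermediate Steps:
Function('E')(f, B) = Rational(7, 45) (Function('E')(f, B) = Add(Mul(4, Rational(-1, 9)), Mul(6, Rational(1, 10))) = Add(Rational(-4, 9), Rational(3, 5)) = Rational(7, 45))
Pow(Add(153, Function('E')(-3, 2)), 2) = Pow(Add(153, Rational(7, 45)), 2) = Pow(Rational(6892, 45), 2) = Rational(47499664, 2025)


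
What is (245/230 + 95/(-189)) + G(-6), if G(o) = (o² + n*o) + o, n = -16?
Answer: 1100335/8694 ≈ 126.56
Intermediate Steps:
G(o) = o² - 15*o (G(o) = (o² - 16*o) + o = o² - 15*o)
(245/230 + 95/(-189)) + G(-6) = (245/230 + 95/(-189)) - 6*(-15 - 6) = (245*(1/230) + 95*(-1/189)) - 6*(-21) = (49/46 - 95/189) + 126 = 4891/8694 + 126 = 1100335/8694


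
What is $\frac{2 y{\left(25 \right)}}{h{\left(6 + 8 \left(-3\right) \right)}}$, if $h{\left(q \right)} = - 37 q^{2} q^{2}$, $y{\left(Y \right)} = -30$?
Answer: $\frac{5}{323676} \approx 1.5448 \cdot 10^{-5}$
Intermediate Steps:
$h{\left(q \right)} = - 37 q^{4}$
$\frac{2 y{\left(25 \right)}}{h{\left(6 + 8 \left(-3\right) \right)}} = \frac{2 \left(-30\right)}{\left(-37\right) \left(6 + 8 \left(-3\right)\right)^{4}} = - \frac{60}{\left(-37\right) \left(6 - 24\right)^{4}} = - \frac{60}{\left(-37\right) \left(-18\right)^{4}} = - \frac{60}{\left(-37\right) 104976} = - \frac{60}{-3884112} = \left(-60\right) \left(- \frac{1}{3884112}\right) = \frac{5}{323676}$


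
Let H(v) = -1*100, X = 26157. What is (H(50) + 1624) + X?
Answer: 27681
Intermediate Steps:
H(v) = -100
(H(50) + 1624) + X = (-100 + 1624) + 26157 = 1524 + 26157 = 27681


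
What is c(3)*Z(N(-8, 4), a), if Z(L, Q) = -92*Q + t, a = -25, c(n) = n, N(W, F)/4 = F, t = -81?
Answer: 6657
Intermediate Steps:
N(W, F) = 4*F
Z(L, Q) = -81 - 92*Q (Z(L, Q) = -92*Q - 81 = -81 - 92*Q)
c(3)*Z(N(-8, 4), a) = 3*(-81 - 92*(-25)) = 3*(-81 + 2300) = 3*2219 = 6657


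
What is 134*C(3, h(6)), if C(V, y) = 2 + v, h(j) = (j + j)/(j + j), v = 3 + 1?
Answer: 804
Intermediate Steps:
v = 4
h(j) = 1 (h(j) = (2*j)/((2*j)) = (2*j)*(1/(2*j)) = 1)
C(V, y) = 6 (C(V, y) = 2 + 4 = 6)
134*C(3, h(6)) = 134*6 = 804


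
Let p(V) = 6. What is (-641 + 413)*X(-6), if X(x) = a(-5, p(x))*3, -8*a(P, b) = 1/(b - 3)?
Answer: 57/2 ≈ 28.500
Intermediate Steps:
a(P, b) = -1/(8*(-3 + b)) (a(P, b) = -1/(8*(b - 3)) = -1/(8*(-3 + b)))
X(x) = -⅛ (X(x) = -1/(-24 + 8*6)*3 = -1/(-24 + 48)*3 = -1/24*3 = -⅛)
(-641 + 413)*X(-6) = (-641 + 413)*(-⅛) = -228*(-⅛) = 57/2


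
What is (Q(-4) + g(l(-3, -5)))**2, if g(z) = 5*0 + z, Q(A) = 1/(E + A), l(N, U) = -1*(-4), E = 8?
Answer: 289/16 ≈ 18.063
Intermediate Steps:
l(N, U) = 4
Q(A) = 1/(8 + A)
g(z) = z (g(z) = 0 + z = z)
(Q(-4) + g(l(-3, -5)))**2 = (1/(8 - 4) + 4)**2 = (1/4 + 4)**2 = (17/4)**2 = 289/16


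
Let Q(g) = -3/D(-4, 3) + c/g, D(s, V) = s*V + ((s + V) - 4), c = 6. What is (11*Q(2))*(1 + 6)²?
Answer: 29106/17 ≈ 1712.1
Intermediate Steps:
D(s, V) = -4 + V + s + V*s (D(s, V) = V*s + ((V + s) - 4) = V*s + (-4 + V + s) = -4 + V + s + V*s)
Q(g) = 3/17 + 6/g (Q(g) = -3/(-4 + 3 - 4 + 3*(-4)) + 6/g = -3/(-4 + 3 - 4 - 12) + 6/g = -3/(-17) + 6/g = -3*(-1/17) + 6/g = 3/17 + 6/g)
(11*Q(2))*(1 + 6)² = (11*(3/17 + 6/2))*(1 + 6)² = (11*(3/17 + 6*(½)))*7² = (11*(3/17 + 3))*49 = (11*(54/17))*49 = (594/17)*49 = 29106/17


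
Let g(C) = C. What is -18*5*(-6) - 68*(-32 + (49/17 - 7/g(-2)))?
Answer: 2282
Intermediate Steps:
-18*5*(-6) - 68*(-32 + (49/17 - 7/g(-2))) = -18*5*(-6) - 68*(-32 + (49/17 - 7/(-2))) = -90*(-6) - 68*(-32 + (49*(1/17) - 7*(-½))) = 540 - 68*(-32 + (49/17 + 7/2)) = 540 - 68*(-32 + 217/34) = 540 - 68*(-871)/34 = 540 - 1*(-1742) = 540 + 1742 = 2282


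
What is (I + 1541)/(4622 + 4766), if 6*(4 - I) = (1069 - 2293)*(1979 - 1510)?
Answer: 97221/9388 ≈ 10.356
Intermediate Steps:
I = 95680 (I = 4 - (1069 - 2293)*(1979 - 1510)/6 = 4 - (-204)*469 = 4 - ⅙*(-574056) = 4 + 95676 = 95680)
(I + 1541)/(4622 + 4766) = (95680 + 1541)/(4622 + 4766) = 97221/9388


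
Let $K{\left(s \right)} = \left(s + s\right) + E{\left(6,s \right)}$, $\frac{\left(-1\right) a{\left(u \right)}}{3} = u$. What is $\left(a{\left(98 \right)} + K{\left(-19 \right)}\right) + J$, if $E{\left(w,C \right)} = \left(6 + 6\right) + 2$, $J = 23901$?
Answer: $23583$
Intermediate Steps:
$a{\left(u \right)} = - 3 u$
$E{\left(w,C \right)} = 14$ ($E{\left(w,C \right)} = 12 + 2 = 14$)
$K{\left(s \right)} = 14 + 2 s$ ($K{\left(s \right)} = \left(s + s\right) + 14 = 2 s + 14 = 14 + 2 s$)
$\left(a{\left(98 \right)} + K{\left(-19 \right)}\right) + J = \left(\left(-3\right) 98 + \left(14 + 2 \left(-19\right)\right)\right) + 23901 = \left(-294 + \left(14 - 38\right)\right) + 23901 = \left(-294 - 24\right) + 23901 = -318 + 23901 = 23583$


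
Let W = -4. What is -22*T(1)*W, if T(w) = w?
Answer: 88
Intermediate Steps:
-22*T(1)*W = -22*(-4) = 88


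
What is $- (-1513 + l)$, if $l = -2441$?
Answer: $3954$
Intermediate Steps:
$- (-1513 + l) = - (-1513 - 2441) = \left(-1\right) \left(-3954\right) = 3954$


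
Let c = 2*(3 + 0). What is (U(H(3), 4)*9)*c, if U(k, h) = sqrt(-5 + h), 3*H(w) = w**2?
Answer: 54*I ≈ 54.0*I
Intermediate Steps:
c = 6 (c = 2*3 = 6)
H(w) = w**2/3
(U(H(3), 4)*9)*c = (sqrt(-5 + 4)*9)*6 = (sqrt(-1)*9)*6 = (I*9)*6 = (9*I)*6 = 54*I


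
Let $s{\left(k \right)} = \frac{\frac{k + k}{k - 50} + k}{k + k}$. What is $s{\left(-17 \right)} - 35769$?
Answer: $- \frac{4792981}{134} \approx -35769.0$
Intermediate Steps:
$s{\left(k \right)} = \frac{k + \frac{2 k}{-50 + k}}{2 k}$ ($s{\left(k \right)} = \frac{\frac{2 k}{-50 + k} + k}{2 k} = \left(\frac{2 k}{-50 + k} + k\right) \frac{1}{2 k} = \left(k + \frac{2 k}{-50 + k}\right) \frac{1}{2 k} = \frac{k + \frac{2 k}{-50 + k}}{2 k}$)
$s{\left(-17 \right)} - 35769 = \frac{-48 - 17}{2 \left(-50 - 17\right)} - 35769 = \frac{1}{2} \frac{1}{-67} \left(-65\right) - 35769 = \frac{1}{2} \left(- \frac{1}{67}\right) \left(-65\right) - 35769 = \frac{65}{134} - 35769 = - \frac{4792981}{134}$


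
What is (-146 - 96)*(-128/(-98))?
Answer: -15488/49 ≈ -316.08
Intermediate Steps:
(-146 - 96)*(-128/(-98)) = -(-30976)*(-1)/98 = -242*64/49 = -15488/49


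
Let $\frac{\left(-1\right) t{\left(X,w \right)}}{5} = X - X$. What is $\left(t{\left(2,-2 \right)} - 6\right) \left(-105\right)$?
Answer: $630$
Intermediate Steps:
$t{\left(X,w \right)} = 0$ ($t{\left(X,w \right)} = - 5 \left(X - X\right) = \left(-5\right) 0 = 0$)
$\left(t{\left(2,-2 \right)} - 6\right) \left(-105\right) = \left(0 - 6\right) \left(-105\right) = \left(-6\right) \left(-105\right) = 630$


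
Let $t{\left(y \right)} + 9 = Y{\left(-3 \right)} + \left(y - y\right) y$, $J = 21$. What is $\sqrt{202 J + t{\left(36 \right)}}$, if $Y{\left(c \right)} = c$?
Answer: $3 \sqrt{470} \approx 65.038$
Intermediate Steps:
$t{\left(y \right)} = -12$ ($t{\left(y \right)} = -9 + \left(-3 + \left(y - y\right) y\right) = -9 - \left(3 + 0 y\right) = -9 + \left(-3 + 0\right) = -9 - 3 = -12$)
$\sqrt{202 J + t{\left(36 \right)}} = \sqrt{202 \cdot 21 - 12} = \sqrt{4242 - 12} = \sqrt{4230} = 3 \sqrt{470}$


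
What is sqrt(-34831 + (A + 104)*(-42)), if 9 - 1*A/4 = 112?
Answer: I*sqrt(21895) ≈ 147.97*I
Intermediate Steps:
A = -412 (A = 36 - 4*112 = 36 - 448 = -412)
sqrt(-34831 + (A + 104)*(-42)) = sqrt(-34831 + (-412 + 104)*(-42)) = sqrt(-34831 - 308*(-42)) = sqrt(-34831 + 12936) = sqrt(-21895) = I*sqrt(21895)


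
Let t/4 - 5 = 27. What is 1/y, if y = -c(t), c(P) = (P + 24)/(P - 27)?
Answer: -101/152 ≈ -0.66447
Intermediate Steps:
t = 128 (t = 20 + 4*27 = 20 + 108 = 128)
c(P) = (24 + P)/(-27 + P)
y = -152/101 (y = -(24 + 128)/(-27 + 128) = -152/101 ≈ -1.5050)
1/y = 1/(-152/101) = -101/152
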